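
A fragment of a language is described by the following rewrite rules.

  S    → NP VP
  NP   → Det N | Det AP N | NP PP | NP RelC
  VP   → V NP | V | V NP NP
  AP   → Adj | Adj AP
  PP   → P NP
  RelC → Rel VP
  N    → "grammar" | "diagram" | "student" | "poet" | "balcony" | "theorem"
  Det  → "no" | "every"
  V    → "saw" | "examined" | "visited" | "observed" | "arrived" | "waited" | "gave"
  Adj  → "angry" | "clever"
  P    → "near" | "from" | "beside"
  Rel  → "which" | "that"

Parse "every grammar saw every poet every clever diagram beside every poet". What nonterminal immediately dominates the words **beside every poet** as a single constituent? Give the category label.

PP

[S [NP [Det every] [N grammar]] [VP [V saw] [NP [Det every] [N poet]] [NP [NP [Det every] [AP [Adj clever]] [N diagram]] [PP [P beside] [NP [Det every] [N poet]]]]]]
The span 'beside every poet' is the PP node built by PP → P NP.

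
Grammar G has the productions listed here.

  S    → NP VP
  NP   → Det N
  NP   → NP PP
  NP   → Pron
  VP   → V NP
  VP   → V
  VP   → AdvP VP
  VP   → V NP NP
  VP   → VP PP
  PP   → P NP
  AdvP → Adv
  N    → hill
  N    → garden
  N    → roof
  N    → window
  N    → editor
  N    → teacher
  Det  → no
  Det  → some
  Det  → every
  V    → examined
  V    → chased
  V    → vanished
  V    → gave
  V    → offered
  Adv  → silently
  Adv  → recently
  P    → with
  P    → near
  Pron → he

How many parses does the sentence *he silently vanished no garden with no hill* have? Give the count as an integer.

Two of the 3 distinct bracketings:
[S [NP [Pron he]] [VP [AdvP [Adv silently]] [VP [V vanished] [NP [NP [Det no] [N garden]] [PP [P with] [NP [Det no] [N hill]]]]]]]
[S [NP [Pron he]] [VP [AdvP [Adv silently]] [VP [VP [V vanished] [NP [Det no] [N garden]]] [PP [P with] [NP [Det no] [N hill]]]]]]
The difference turns on whether NP → NP PP is used at the relevant span, versus an alternative expansion of NP.

3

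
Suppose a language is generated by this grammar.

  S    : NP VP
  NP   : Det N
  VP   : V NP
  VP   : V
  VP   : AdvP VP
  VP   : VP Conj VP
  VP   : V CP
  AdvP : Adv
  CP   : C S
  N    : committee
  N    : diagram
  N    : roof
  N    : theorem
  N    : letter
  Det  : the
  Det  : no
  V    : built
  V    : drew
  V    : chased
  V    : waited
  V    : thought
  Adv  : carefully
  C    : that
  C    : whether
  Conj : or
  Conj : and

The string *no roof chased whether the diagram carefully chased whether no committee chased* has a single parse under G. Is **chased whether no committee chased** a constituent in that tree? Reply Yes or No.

Yes

[S [NP [Det no] [N roof]] [VP [V chased] [CP [C whether] [S [NP [Det the] [N diagram]] [VP [AdvP [Adv carefully]] [VP [V chased] [CP [C whether] [S [NP [Det no] [N committee]] [VP [V chased]]]]]]]]]]
The words 'chased whether no committee chased' are exhaustively dominated by a single VP node (built by VP → V CP), so they form a constituent.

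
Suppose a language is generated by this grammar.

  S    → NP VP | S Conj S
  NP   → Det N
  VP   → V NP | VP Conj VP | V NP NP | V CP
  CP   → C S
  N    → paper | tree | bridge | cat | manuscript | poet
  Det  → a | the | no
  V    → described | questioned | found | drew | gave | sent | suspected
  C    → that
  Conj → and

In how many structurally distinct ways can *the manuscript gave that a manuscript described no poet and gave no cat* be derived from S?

The two bracketings:
[S [NP [Det the] [N manuscript]] [VP [VP [V gave] [CP [C that] [S [NP [Det a] [N manuscript]] [VP [V described] [NP [Det no] [N poet]]]]]] [Conj and] [VP [V gave] [NP [Det no] [N cat]]]]]
[S [NP [Det the] [N manuscript]] [VP [V gave] [CP [C that] [S [NP [Det a] [N manuscript]] [VP [VP [V described] [NP [Det no] [N poet]]] [Conj and] [VP [V gave] [NP [Det no] [N cat]]]]]]]]
The trees differ in how a recursive rule is bracketed over the same span.

2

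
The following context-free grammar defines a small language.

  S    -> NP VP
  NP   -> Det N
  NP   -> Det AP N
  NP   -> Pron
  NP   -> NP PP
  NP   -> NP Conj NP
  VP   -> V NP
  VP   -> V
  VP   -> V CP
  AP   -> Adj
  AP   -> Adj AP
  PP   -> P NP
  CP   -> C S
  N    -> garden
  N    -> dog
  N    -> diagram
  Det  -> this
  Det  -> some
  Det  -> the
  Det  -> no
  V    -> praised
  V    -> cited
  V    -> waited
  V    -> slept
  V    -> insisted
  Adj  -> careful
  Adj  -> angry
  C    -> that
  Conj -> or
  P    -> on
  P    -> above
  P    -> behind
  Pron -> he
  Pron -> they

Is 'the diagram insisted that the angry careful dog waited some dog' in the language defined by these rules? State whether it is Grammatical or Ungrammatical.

[S [NP [Det the] [N diagram]] [VP [V insisted] [CP [C that] [S [NP [Det the] [AP [Adj angry] [AP [Adj careful]]] [N dog]] [VP [V waited] [NP [Det some] [N dog]]]]]]]
Every word is introduced by a lexical rule and the phrasal rules combine the resulting categories into a single S.

Grammatical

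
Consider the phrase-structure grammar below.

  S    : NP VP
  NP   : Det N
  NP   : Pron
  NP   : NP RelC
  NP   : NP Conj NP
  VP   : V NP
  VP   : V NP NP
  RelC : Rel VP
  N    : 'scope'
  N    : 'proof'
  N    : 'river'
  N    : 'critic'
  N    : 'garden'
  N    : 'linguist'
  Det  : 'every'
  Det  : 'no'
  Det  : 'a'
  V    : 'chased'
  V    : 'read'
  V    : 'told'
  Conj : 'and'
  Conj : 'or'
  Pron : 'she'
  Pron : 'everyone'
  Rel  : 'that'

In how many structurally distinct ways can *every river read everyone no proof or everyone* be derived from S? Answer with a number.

1

[S [NP [Det every] [N river]] [VP [V read] [NP [Pron everyone]] [NP [NP [Det no] [N proof]] [Conj or] [NP [Pron everyone]]]]]
No rule offers an alternative attachment or grouping for any span, so this is the only derivation.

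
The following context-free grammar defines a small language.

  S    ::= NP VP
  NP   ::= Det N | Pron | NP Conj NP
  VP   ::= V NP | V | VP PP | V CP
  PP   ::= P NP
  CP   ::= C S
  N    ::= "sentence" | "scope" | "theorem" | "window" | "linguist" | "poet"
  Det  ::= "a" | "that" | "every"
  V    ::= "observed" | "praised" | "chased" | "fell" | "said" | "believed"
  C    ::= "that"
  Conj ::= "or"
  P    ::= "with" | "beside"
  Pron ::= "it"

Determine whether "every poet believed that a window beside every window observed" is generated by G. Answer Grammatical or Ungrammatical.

Ungrammatical

For S → NP VP, the only prefix that parses as NP is 'every poet', but the remainder 'believed that a window beside every window observed' is not a VP under these rules.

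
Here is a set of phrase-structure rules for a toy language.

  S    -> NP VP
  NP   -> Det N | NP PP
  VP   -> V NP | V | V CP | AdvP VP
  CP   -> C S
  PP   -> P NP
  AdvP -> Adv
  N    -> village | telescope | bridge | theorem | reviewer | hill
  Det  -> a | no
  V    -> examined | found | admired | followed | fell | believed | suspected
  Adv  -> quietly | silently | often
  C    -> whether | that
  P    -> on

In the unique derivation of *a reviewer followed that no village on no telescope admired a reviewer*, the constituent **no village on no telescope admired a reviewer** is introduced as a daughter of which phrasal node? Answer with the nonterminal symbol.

[S [NP [Det a] [N reviewer]] [VP [V followed] [CP [C that] [S [NP [NP [Det no] [N village]] [PP [P on] [NP [Det no] [N telescope]]]] [VP [V admired] [NP [Det a] [N reviewer]]]]]]]
The span 'no village on no telescope admired a reviewer' is the S node built by S → NP VP.
Its mother is the CP built by CP → C S.

CP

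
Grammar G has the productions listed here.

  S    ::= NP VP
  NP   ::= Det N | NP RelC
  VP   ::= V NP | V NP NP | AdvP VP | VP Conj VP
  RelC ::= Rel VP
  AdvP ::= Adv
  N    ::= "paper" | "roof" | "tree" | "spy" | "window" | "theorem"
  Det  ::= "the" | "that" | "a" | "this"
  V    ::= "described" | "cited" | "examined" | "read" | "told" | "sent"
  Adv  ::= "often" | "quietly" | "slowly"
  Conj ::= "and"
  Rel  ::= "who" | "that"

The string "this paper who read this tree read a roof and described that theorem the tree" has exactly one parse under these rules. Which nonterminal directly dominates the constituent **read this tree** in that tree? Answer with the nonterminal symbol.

[S [NP [NP [Det this] [N paper]] [RelC [Rel who] [VP [V read] [NP [Det this] [N tree]]]]] [VP [VP [V read] [NP [Det a] [N roof]]] [Conj and] [VP [V described] [NP [Det that] [N theorem]] [NP [Det the] [N tree]]]]]
The span 'read this tree' is the VP node built by VP → V NP.
Its mother is the RelC built by RelC → Rel VP.

RelC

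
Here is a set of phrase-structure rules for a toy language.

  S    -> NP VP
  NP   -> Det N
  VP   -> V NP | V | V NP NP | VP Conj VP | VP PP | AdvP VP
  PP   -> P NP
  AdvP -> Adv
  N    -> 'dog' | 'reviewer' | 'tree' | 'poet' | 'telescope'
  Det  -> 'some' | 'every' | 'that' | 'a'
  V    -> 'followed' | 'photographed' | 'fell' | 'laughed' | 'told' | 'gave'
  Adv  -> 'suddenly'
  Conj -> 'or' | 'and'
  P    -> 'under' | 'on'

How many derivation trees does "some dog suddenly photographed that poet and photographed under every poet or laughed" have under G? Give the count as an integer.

Two of the 9 distinct bracketings:
[S [NP [Det some] [N dog]] [VP [VP [AdvP [Adv suddenly]] [VP [V photographed] [NP [Det that] [N poet]]]] [Conj and] [VP [VP [VP [V photographed]] [PP [P under] [NP [Det every] [N poet]]]] [Conj or] [VP [V laughed]]]]]
[S [NP [Det some] [N dog]] [VP [VP [VP [AdvP [Adv suddenly]] [VP [V photographed] [NP [Det that] [N poet]]]] [Conj and] [VP [VP [V photographed]] [PP [P under] [NP [Det every] [N poet]]]]] [Conj or] [VP [V laughed]]]]
The trees differ in how a recursive rule is bracketed over the same span.

9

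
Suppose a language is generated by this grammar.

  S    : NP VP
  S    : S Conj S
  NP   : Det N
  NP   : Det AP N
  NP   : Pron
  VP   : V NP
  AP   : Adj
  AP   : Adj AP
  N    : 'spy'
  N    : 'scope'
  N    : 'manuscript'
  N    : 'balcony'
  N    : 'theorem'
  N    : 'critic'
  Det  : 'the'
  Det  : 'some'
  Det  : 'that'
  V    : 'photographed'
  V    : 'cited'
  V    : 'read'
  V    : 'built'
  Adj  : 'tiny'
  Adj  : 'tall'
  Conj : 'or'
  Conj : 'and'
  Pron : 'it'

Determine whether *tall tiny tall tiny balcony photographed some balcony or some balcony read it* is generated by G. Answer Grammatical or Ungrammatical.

Ungrammatical

For S → NP VP, no prefix of the string parses as an NP. The alternative S rule S → S Conj S likewise has no satisfying split.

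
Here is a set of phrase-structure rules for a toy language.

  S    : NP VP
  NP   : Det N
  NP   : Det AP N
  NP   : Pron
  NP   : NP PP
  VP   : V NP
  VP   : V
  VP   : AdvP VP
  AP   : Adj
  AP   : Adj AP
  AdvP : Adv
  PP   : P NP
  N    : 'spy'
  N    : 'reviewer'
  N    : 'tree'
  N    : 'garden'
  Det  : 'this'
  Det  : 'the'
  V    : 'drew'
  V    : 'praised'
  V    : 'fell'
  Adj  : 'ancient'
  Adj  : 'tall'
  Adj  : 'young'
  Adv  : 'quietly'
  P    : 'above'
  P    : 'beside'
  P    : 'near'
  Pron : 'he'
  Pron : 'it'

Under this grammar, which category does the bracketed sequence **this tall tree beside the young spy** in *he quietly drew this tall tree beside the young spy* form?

[S [NP [Pron he]] [VP [AdvP [Adv quietly]] [VP [V drew] [NP [NP [Det this] [AP [Adj tall]] [N tree]] [PP [P beside] [NP [Det the] [AP [Adj young]] [N spy]]]]]]]
The span 'this tall tree beside the young spy' is the NP node built by NP → NP PP.

NP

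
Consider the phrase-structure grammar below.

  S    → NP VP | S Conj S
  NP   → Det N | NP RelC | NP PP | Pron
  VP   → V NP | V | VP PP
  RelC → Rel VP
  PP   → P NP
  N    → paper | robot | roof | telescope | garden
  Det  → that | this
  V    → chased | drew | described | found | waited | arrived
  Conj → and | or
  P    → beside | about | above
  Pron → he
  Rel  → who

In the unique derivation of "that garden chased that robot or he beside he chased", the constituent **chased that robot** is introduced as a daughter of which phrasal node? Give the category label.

S
  S
    NP
      Det: that
      N: garden
    VP
      V: chased
      NP
        Det: that
        N: robot
  Conj: or
  S
    NP
      NP
        Pron: he
      PP
        P: beside
        NP
          Pron: he
    VP
      V: chased
The span 'chased that robot' is the VP node built by VP → V NP.
Its mother is the S built by S → NP VP.

S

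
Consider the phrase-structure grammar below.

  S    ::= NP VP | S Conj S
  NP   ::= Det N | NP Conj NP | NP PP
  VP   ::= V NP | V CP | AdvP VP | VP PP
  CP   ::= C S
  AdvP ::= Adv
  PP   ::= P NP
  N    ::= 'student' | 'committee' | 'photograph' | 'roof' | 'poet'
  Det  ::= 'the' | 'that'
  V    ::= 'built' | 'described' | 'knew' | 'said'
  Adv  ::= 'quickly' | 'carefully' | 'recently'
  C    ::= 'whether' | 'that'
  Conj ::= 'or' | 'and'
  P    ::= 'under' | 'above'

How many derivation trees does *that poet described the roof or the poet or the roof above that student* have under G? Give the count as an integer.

Two of the 7 distinct bracketings:
[S [NP [Det that] [N poet]] [VP [V described] [NP [NP [Det the] [N roof]] [Conj or] [NP [NP [Det the] [N poet]] [Conj or] [NP [NP [Det the] [N roof]] [PP [P above] [NP [Det that] [N student]]]]]]]]
[S [NP [Det that] [N poet]] [VP [V described] [NP [NP [Det the] [N roof]] [Conj or] [NP [NP [NP [Det the] [N poet]] [Conj or] [NP [Det the] [N roof]]] [PP [P above] [NP [Det that] [N student]]]]]]]
The trees differ in how a recursive rule is bracketed over the same span.

7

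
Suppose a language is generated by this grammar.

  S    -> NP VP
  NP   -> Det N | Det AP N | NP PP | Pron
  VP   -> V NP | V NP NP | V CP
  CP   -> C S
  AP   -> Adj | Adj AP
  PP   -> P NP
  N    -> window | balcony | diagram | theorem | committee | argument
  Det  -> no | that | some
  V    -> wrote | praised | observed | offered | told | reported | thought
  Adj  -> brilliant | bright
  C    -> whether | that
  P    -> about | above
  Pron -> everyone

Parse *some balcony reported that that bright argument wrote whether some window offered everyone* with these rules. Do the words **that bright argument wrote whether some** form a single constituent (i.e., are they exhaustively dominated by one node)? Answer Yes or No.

No

[S [NP [Det some] [N balcony]] [VP [V reported] [CP [C that] [S [NP [Det that] [AP [Adj bright]] [N argument]] [VP [V wrote] [CP [C whether] [S [NP [Det some] [N window]] [VP [V offered] [NP [Pron everyone]]]]]]]]]]
The smallest constituent containing 'that bright argument wrote whether some' is the S spanning 'that bright argument wrote whether some window offered everyone'; no single node in the tree dominates exactly the given words.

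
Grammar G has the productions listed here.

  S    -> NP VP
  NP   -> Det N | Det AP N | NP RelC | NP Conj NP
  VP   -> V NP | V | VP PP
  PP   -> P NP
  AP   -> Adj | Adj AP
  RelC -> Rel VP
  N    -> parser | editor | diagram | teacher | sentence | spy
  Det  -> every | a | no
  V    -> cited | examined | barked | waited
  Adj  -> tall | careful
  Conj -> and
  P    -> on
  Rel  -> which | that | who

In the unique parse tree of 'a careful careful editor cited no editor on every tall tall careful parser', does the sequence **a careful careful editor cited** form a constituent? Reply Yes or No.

No

[S [NP [Det a] [AP [Adj careful] [AP [Adj careful]]] [N editor]] [VP [VP [V cited] [NP [Det no] [N editor]]] [PP [P on] [NP [Det every] [AP [Adj tall] [AP [Adj tall] [AP [Adj careful]]]] [N parser]]]]]
The smallest constituent containing 'a careful careful editor cited' is the S spanning 'a careful careful editor cited no editor on every tall tall careful parser'; no single node in the tree dominates exactly the given words.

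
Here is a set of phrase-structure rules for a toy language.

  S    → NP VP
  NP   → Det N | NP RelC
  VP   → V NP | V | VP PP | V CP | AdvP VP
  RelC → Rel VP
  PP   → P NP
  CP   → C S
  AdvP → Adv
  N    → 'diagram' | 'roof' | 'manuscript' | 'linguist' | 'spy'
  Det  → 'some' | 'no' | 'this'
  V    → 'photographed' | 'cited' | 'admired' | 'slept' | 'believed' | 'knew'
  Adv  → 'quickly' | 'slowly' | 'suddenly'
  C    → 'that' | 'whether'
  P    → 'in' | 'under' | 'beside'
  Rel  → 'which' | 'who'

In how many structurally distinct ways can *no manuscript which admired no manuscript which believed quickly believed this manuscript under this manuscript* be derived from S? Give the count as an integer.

Two of the 4 distinct bracketings:
[S [NP [NP [Det no] [N manuscript]] [RelC [Rel which] [VP [V admired] [NP [NP [Det no] [N manuscript]] [RelC [Rel which] [VP [V believed]]]]]]] [VP [VP [AdvP [Adv quickly]] [VP [V believed] [NP [Det this] [N manuscript]]]] [PP [P under] [NP [Det this] [N manuscript]]]]]
[S [NP [NP [Det no] [N manuscript]] [RelC [Rel which] [VP [V admired] [NP [NP [Det no] [N manuscript]] [RelC [Rel which] [VP [V believed]]]]]]] [VP [AdvP [Adv quickly]] [VP [VP [V believed] [NP [Det this] [N manuscript]]] [PP [P under] [NP [Det this] [N manuscript]]]]]]
The trees differ in how a recursive rule is bracketed over the same span.

4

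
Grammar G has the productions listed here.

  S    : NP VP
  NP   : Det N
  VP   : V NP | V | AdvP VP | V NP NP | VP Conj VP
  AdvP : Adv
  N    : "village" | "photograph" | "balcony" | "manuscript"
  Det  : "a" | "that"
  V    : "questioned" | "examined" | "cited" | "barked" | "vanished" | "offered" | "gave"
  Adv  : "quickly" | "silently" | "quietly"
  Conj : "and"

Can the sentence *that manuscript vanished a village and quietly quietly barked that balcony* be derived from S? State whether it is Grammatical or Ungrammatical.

[S [NP [Det that] [N manuscript]] [VP [VP [V vanished] [NP [Det a] [N village]]] [Conj and] [VP [AdvP [Adv quietly]] [VP [AdvP [Adv quietly]] [VP [V barked] [NP [Det that] [N balcony]]]]]]]
Every word is introduced by a lexical rule and the phrasal rules combine the resulting categories into a single S.

Grammatical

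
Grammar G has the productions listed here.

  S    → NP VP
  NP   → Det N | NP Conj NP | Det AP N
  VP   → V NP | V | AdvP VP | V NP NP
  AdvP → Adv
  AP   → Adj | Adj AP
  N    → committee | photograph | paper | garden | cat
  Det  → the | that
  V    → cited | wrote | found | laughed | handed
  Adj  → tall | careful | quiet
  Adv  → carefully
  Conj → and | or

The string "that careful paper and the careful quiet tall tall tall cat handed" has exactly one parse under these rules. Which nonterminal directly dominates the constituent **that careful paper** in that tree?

[S [NP [NP [Det that] [AP [Adj careful]] [N paper]] [Conj and] [NP [Det the] [AP [Adj careful] [AP [Adj quiet] [AP [Adj tall] [AP [Adj tall] [AP [Adj tall]]]]]] [N cat]]] [VP [V handed]]]
The span 'that careful paper' is the NP node built by NP → Det AP N.
Its mother is the NP built by NP → NP Conj NP.

NP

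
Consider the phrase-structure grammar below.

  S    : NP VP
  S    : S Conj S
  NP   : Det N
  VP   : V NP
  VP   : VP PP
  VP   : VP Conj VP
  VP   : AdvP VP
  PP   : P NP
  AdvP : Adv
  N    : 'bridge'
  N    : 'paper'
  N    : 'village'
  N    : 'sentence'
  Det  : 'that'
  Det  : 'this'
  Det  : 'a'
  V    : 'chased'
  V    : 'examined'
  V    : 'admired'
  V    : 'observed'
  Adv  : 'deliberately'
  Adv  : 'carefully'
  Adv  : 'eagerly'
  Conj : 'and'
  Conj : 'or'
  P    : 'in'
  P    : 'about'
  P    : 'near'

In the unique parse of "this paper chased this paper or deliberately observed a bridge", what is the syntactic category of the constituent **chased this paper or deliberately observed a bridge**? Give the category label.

S
  NP
    Det: this
    N: paper
  VP
    VP
      V: chased
      NP
        Det: this
        N: paper
    Conj: or
    VP
      AdvP
        Adv: deliberately
      VP
        V: observed
        NP
          Det: a
          N: bridge
The span 'chased this paper or deliberately observed a bridge' is the VP node built by VP → VP Conj VP.

VP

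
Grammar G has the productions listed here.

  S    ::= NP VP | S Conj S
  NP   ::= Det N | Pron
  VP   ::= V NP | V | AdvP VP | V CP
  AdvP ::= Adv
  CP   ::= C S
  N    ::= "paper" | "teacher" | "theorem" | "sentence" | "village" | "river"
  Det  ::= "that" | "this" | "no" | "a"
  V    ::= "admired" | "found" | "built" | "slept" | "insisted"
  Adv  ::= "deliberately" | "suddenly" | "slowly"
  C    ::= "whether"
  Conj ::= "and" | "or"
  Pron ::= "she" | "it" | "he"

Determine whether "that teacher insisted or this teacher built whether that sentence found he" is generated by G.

Grammatical

[S [S [NP [Det that] [N teacher]] [VP [V insisted]]] [Conj or] [S [NP [Det this] [N teacher]] [VP [V built] [CP [C whether] [S [NP [Det that] [N sentence]] [VP [V found] [NP [Pron he]]]]]]]]
Each bracket corresponds to one application of a listed rule, so the string is derivable from S.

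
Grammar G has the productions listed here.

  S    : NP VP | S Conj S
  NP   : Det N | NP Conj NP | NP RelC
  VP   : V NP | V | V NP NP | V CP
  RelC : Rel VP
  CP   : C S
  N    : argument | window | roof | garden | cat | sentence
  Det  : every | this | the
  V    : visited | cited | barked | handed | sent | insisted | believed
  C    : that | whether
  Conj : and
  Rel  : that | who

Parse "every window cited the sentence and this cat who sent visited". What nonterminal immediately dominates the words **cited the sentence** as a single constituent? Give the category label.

VP

[S [S [NP [Det every] [N window]] [VP [V cited] [NP [Det the] [N sentence]]]] [Conj and] [S [NP [NP [Det this] [N cat]] [RelC [Rel who] [VP [V sent]]]] [VP [V visited]]]]
The span 'cited the sentence' is the VP node built by VP → V NP.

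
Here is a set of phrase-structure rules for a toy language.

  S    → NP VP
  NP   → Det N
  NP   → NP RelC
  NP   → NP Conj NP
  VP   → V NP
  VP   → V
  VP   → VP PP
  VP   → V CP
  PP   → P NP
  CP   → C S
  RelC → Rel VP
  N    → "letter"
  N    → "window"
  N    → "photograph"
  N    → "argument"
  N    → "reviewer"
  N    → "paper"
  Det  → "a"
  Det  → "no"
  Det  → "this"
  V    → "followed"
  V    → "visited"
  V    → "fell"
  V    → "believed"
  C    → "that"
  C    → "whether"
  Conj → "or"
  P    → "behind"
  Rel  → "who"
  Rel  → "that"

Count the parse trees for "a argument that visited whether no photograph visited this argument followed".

[S [NP [NP [Det a] [N argument]] [RelC [Rel that] [VP [V visited] [CP [C whether] [S [NP [Det no] [N photograph]] [VP [V visited] [NP [Det this] [N argument]]]]]]]] [VP [V followed]]]
No rule offers an alternative attachment or grouping for any span, so this is the only derivation.

1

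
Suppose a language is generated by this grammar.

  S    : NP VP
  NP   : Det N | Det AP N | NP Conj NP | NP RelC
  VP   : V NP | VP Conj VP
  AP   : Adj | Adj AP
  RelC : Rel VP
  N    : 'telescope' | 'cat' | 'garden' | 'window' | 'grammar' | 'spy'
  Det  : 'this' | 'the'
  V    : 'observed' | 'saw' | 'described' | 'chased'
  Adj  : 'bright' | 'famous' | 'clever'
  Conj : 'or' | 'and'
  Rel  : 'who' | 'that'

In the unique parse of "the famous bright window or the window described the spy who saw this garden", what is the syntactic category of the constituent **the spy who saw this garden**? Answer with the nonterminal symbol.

NP

S
  NP
    NP
      Det: the
      AP
        Adj: famous
        AP
          Adj: bright
      N: window
    Conj: or
    NP
      Det: the
      N: window
  VP
    V: described
    NP
      NP
        Det: the
        N: spy
      RelC
        Rel: who
        VP
          V: saw
          NP
            Det: this
            N: garden
The span 'the spy who saw this garden' is the NP node built by NP → NP RelC.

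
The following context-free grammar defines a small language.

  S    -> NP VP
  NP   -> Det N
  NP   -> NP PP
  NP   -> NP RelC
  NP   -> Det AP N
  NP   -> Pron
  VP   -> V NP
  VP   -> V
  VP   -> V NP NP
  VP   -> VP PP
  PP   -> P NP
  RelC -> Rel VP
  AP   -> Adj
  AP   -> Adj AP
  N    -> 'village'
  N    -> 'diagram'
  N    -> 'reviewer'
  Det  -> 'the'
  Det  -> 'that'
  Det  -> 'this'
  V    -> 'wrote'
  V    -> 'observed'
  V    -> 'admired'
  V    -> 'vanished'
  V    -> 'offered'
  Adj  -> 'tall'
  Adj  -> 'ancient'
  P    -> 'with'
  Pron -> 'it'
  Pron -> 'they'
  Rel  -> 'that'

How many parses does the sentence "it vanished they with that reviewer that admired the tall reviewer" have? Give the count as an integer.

5

Two of the 5 distinct bracketings:
[S [NP [Pron it]] [VP [V vanished] [NP [NP [Pron they]] [PP [P with] [NP [NP [Det that] [N reviewer]] [RelC [Rel that] [VP [V admired] [NP [Det the] [AP [Adj tall]] [N reviewer]]]]]]]]]
[S [NP [Pron it]] [VP [V vanished] [NP [NP [NP [Pron they]] [PP [P with] [NP [Det that] [N reviewer]]]] [RelC [Rel that] [VP [V admired] [NP [Det the] [AP [Adj tall]] [N reviewer]]]]]]]
The trees differ in how a recursive rule is bracketed over the same span.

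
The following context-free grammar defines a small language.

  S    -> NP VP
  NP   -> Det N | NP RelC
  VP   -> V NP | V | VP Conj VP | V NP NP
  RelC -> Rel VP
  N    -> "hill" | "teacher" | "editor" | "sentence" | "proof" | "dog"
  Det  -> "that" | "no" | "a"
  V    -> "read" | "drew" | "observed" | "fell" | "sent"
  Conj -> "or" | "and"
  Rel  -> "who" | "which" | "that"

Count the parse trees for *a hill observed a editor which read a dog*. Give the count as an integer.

The two bracketings:
[S [NP [Det a] [N hill]] [VP [V observed] [NP [NP [Det a] [N editor]] [RelC [Rel which] [VP [V read] [NP [Det a] [N dog]]]]]]]
[S [NP [Det a] [N hill]] [VP [V observed] [NP [NP [Det a] [N editor]] [RelC [Rel which] [VP [V read]]]] [NP [Det a] [N dog]]]]
The difference turns on whether VP → V is used at the relevant span, versus an alternative expansion of VP.

2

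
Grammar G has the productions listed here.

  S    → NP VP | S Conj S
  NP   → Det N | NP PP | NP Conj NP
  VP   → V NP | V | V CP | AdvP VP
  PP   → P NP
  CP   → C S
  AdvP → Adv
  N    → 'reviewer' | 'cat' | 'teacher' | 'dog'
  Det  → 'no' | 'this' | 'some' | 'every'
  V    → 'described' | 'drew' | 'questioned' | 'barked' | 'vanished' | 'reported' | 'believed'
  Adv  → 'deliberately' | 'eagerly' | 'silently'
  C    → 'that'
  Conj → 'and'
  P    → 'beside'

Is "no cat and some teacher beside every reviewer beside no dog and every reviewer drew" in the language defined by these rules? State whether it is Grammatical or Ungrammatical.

[S [NP [NP [NP [Det no] [N cat]] [Conj and] [NP [Det some] [N teacher]]] [PP [P beside] [NP [NP [Det every] [N reviewer]] [PP [P beside] [NP [NP [Det no] [N dog]] [Conj and] [NP [Det every] [N reviewer]]]]]]] [VP [V drew]]]
Every word is introduced by a lexical rule and the phrasal rules combine the resulting categories into a single S.

Grammatical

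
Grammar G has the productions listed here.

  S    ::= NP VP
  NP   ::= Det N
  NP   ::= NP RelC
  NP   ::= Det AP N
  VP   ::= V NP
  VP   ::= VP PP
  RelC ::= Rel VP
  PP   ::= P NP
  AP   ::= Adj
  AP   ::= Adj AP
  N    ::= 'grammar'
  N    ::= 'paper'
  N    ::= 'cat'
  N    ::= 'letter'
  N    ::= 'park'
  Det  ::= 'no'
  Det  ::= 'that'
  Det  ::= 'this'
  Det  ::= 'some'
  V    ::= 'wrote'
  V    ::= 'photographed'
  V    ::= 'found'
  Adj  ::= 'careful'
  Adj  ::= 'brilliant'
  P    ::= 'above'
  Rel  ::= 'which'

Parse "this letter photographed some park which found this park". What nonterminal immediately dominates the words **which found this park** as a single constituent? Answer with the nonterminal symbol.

[S [NP [Det this] [N letter]] [VP [V photographed] [NP [NP [Det some] [N park]] [RelC [Rel which] [VP [V found] [NP [Det this] [N park]]]]]]]
The span 'which found this park' is the RelC node built by RelC → Rel VP.

RelC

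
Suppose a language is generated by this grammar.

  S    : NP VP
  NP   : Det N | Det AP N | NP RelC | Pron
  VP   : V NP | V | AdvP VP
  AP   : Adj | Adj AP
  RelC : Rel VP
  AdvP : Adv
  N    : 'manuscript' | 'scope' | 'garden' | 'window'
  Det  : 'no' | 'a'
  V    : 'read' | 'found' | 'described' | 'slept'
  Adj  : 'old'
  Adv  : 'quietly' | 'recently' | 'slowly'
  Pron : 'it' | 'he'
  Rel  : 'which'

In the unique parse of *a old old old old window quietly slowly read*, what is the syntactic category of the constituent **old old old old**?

AP

S
  NP
    Det: a
    AP
      Adj: old
      AP
        Adj: old
        AP
          Adj: old
          AP
            Adj: old
    N: window
  VP
    AdvP
      Adv: quietly
    VP
      AdvP
        Adv: slowly
      VP
        V: read
The span 'old old old old' is the AP node built by AP → Adj AP.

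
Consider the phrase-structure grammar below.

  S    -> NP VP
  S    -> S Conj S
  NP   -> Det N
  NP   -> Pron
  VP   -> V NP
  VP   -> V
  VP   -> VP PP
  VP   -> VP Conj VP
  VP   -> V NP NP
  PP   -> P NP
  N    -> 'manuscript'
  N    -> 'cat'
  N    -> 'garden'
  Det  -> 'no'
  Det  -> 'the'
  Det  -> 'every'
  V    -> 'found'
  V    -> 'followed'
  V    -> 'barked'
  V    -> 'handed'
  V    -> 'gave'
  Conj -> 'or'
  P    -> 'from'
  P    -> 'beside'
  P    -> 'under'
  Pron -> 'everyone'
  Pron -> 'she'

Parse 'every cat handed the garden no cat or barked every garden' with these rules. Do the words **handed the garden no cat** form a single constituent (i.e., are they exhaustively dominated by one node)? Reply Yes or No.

Yes

[S [NP [Det every] [N cat]] [VP [VP [V handed] [NP [Det the] [N garden]] [NP [Det no] [N cat]]] [Conj or] [VP [V barked] [NP [Det every] [N garden]]]]]
The words 'handed the garden no cat' are exhaustively dominated by a single VP node (built by VP → V NP NP), so they form a constituent.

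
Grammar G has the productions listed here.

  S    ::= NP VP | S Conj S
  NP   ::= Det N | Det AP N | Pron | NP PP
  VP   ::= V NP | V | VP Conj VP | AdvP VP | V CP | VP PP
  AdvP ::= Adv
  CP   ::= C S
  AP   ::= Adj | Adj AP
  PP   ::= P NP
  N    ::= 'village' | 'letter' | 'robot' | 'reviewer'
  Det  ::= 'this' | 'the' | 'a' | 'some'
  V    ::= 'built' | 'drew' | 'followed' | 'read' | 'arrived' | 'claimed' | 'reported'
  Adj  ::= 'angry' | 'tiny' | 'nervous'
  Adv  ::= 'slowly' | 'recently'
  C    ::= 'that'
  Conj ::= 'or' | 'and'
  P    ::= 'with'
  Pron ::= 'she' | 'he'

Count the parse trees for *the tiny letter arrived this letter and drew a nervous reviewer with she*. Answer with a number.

Two of the 3 distinct bracketings:
[S [NP [Det the] [AP [Adj tiny]] [N letter]] [VP [VP [V arrived] [NP [Det this] [N letter]]] [Conj and] [VP [V drew] [NP [NP [Det a] [AP [Adj nervous]] [N reviewer]] [PP [P with] [NP [Pron she]]]]]]]
[S [NP [Det the] [AP [Adj tiny]] [N letter]] [VP [VP [V arrived] [NP [Det this] [N letter]]] [Conj and] [VP [VP [V drew] [NP [Det a] [AP [Adj nervous]] [N reviewer]]] [PP [P with] [NP [Pron she]]]]]]
The difference turns on whether NP → NP PP is used at the relevant span, versus an alternative expansion of NP.

3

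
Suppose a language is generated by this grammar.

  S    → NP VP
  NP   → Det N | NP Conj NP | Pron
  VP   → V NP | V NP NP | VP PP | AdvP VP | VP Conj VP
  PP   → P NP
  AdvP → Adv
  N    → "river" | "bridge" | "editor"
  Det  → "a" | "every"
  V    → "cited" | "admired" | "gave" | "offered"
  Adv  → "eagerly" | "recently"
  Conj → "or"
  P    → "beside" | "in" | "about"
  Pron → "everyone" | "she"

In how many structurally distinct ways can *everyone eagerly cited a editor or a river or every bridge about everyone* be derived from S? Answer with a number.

Two of the 4 distinct bracketings:
[S [NP [Pron everyone]] [VP [VP [AdvP [Adv eagerly]] [VP [V cited] [NP [NP [Det a] [N editor]] [Conj or] [NP [NP [Det a] [N river]] [Conj or] [NP [Det every] [N bridge]]]]]] [PP [P about] [NP [Pron everyone]]]]]
[S [NP [Pron everyone]] [VP [VP [AdvP [Adv eagerly]] [VP [V cited] [NP [NP [NP [Det a] [N editor]] [Conj or] [NP [Det a] [N river]]] [Conj or] [NP [Det every] [N bridge]]]]] [PP [P about] [NP [Pron everyone]]]]]
The trees differ in how a recursive rule is bracketed over the same span.

4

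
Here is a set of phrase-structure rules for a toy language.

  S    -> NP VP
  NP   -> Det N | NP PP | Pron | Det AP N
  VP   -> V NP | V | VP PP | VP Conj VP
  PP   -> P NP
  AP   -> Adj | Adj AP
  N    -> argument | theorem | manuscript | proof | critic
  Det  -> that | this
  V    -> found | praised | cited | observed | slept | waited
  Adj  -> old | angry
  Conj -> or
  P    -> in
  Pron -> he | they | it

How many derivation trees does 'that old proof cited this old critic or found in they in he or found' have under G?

7

Two of the 7 distinct bracketings:
[S [NP [Det that] [AP [Adj old]] [N proof]] [VP [VP [V cited] [NP [Det this] [AP [Adj old]] [N critic]]] [Conj or] [VP [VP [VP [V found]] [PP [P in] [NP [NP [Pron they]] [PP [P in] [NP [Pron he]]]]]] [Conj or] [VP [V found]]]]]
[S [NP [Det that] [AP [Adj old]] [N proof]] [VP [VP [V cited] [NP [Det this] [AP [Adj old]] [N critic]]] [Conj or] [VP [VP [VP [VP [V found]] [PP [P in] [NP [Pron they]]]] [PP [P in] [NP [Pron he]]]] [Conj or] [VP [V found]]]]]
The difference turns on whether NP → NP PP is used at the relevant span, versus an alternative expansion of NP.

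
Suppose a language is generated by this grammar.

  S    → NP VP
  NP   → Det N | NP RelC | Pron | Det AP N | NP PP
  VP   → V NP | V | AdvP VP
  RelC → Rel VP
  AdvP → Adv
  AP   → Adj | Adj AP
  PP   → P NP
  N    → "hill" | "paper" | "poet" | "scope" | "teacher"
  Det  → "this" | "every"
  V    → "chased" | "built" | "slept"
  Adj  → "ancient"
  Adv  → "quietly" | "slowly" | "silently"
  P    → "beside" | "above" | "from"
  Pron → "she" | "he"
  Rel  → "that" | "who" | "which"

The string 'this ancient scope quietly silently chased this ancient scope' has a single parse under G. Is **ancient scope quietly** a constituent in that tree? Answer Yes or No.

No

[S [NP [Det this] [AP [Adj ancient]] [N scope]] [VP [AdvP [Adv quietly]] [VP [AdvP [Adv silently]] [VP [V chased] [NP [Det this] [AP [Adj ancient]] [N scope]]]]]]
The smallest constituent containing 'ancient scope quietly' is the S spanning 'this ancient scope quietly silently chased this ancient scope'; no single node in the tree dominates exactly the given words.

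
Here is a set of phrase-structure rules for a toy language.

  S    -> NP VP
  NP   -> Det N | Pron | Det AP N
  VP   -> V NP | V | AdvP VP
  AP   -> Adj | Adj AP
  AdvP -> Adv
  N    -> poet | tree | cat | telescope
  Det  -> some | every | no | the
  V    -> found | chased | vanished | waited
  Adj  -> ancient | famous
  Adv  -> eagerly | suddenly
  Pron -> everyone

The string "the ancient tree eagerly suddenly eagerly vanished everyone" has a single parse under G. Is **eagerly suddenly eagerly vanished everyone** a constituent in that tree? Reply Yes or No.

[S [NP [Det the] [AP [Adj ancient]] [N tree]] [VP [AdvP [Adv eagerly]] [VP [AdvP [Adv suddenly]] [VP [AdvP [Adv eagerly]] [VP [V vanished] [NP [Pron everyone]]]]]]]
The words 'eagerly suddenly eagerly vanished everyone' are exhaustively dominated by a single VP node (built by VP → AdvP VP), so they form a constituent.

Yes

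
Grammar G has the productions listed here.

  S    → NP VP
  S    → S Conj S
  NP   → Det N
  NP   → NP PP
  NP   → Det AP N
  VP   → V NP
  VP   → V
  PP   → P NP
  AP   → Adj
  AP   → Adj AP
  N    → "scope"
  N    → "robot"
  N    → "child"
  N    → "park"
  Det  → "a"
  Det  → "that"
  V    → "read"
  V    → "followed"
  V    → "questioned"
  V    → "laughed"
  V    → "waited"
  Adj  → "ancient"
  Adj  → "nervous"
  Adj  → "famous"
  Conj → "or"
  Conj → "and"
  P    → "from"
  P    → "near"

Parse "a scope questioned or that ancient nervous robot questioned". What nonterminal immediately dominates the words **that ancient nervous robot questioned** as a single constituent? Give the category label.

S

S
  S
    NP
      Det: a
      N: scope
    VP
      V: questioned
  Conj: or
  S
    NP
      Det: that
      AP
        Adj: ancient
        AP
          Adj: nervous
      N: robot
    VP
      V: questioned
The span 'that ancient nervous robot questioned' is the S node built by S → NP VP.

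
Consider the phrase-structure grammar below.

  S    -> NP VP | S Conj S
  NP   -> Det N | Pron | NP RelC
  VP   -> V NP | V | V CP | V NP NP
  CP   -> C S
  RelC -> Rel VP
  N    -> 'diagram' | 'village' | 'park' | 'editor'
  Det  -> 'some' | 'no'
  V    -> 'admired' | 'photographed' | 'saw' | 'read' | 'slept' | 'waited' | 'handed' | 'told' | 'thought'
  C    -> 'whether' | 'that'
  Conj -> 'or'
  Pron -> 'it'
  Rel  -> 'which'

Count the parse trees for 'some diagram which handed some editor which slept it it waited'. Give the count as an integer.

Two of the 3 distinct bracketings:
[S [NP [NP [Det some] [N diagram]] [RelC [Rel which] [VP [V handed] [NP [NP [Det some] [N editor]] [RelC [Rel which] [VP [V slept] [NP [Pron it]] [NP [Pron it]]]]]]]] [VP [V waited]]]
[S [NP [NP [Det some] [N diagram]] [RelC [Rel which] [VP [V handed] [NP [NP [Det some] [N editor]] [RelC [Rel which] [VP [V slept] [NP [Pron it]]]]] [NP [Pron it]]]]] [VP [V waited]]]
The trees differ in how a recursive rule is bracketed over the same span.

3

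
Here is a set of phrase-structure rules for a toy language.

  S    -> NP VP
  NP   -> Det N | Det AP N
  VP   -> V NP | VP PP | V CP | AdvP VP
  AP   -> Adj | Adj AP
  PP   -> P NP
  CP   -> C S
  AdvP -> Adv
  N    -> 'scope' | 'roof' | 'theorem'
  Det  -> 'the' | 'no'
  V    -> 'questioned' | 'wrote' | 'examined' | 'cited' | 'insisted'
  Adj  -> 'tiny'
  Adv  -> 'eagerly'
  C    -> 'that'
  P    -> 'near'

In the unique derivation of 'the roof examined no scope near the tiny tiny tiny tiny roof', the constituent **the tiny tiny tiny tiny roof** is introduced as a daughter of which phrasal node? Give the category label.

PP

[S [NP [Det the] [N roof]] [VP [VP [V examined] [NP [Det no] [N scope]]] [PP [P near] [NP [Det the] [AP [Adj tiny] [AP [Adj tiny] [AP [Adj tiny] [AP [Adj tiny]]]]] [N roof]]]]]
The span 'the tiny tiny tiny tiny roof' is the NP node built by NP → Det AP N.
Its mother is the PP built by PP → P NP.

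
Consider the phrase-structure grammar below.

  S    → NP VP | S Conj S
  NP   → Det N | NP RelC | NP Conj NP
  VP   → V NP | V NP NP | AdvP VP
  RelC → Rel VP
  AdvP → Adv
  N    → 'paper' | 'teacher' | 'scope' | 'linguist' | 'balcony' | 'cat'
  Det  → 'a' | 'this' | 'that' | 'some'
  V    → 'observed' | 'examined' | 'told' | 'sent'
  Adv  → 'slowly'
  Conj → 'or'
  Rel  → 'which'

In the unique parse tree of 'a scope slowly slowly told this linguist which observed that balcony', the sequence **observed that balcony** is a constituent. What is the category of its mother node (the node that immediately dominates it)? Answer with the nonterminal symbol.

RelC

[S [NP [Det a] [N scope]] [VP [AdvP [Adv slowly]] [VP [AdvP [Adv slowly]] [VP [V told] [NP [NP [Det this] [N linguist]] [RelC [Rel which] [VP [V observed] [NP [Det that] [N balcony]]]]]]]]]
The span 'observed that balcony' is the VP node built by VP → V NP.
Its mother is the RelC built by RelC → Rel VP.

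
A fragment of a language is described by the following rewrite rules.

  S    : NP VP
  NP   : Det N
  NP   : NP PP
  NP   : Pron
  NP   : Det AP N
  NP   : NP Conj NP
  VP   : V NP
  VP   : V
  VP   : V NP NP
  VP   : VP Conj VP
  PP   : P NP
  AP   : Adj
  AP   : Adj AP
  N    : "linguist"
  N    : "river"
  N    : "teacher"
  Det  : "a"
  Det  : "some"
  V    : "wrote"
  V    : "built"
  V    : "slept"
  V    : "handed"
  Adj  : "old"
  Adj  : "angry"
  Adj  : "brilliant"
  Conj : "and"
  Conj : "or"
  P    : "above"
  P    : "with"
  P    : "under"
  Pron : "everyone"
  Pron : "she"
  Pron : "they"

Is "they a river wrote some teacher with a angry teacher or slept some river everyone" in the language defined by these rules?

Ungrammatical

For S → NP VP, the only prefix that parses as NP is 'they', but the remainder 'a river wrote some teacher with a angry teacher or slept some river everyone' is not a VP under these rules.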